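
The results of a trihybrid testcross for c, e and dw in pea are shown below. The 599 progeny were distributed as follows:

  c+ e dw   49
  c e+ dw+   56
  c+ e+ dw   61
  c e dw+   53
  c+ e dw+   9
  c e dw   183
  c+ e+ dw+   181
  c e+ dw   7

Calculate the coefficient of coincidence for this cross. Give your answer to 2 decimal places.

The two most frequent reciprocal classes, c+ e+ dw+ and c e dw, are the parental types, so the F1 was c+ e+ dw+ / c e dw.
The two rarest classes, c+ e dw+ and c e+ dw, are the double crossovers. Comparing them with the parentals, only the e allele has switched, so e is the middle locus and the order is c – e – dw.
c–e: (105 + 16)/599 = 0.2020; e–dw: (114 + 16)/599 = 0.2170.
Expected DCO frequency = 0.2020 × 0.2170 ≈ 0.04383; observed = 16/599 ≈ 0.02671.
Coefficient of coincidence = 0.02671/0.04383 ≈ 0.61.

0.61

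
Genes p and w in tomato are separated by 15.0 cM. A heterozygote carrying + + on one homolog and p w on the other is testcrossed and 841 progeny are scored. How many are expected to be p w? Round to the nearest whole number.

357

A map distance of 15.0 cM corresponds to a recombination frequency of 0.150.
The F1 is + + / p w, so p w is a parental gamete class with expected frequency (1 − r)/2 = 0.850/2 = 0.4250.
Expected number = 0.4250 × 841 = 357.43 ≈ 357.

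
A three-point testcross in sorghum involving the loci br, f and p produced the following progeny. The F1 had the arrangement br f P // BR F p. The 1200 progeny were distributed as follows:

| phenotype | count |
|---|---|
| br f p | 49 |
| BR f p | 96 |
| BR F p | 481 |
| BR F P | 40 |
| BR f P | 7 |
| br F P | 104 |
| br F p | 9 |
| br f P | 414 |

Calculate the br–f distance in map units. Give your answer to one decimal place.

The two rarest classes, BR f P and br F p, are the double crossovers. Comparing them with the parentals, only the br allele has switched, so br is the middle locus and the order is f – br – p.
Crossovers in the f–br interval produce the single-crossover classes br F P and BR f p (104 + 96 = 200) plus the double crossovers (16).
RF(f–br) = (200 + 16) / 1200 = 216/1200 = 0.1800 → 18.0 map units.

18.0 map units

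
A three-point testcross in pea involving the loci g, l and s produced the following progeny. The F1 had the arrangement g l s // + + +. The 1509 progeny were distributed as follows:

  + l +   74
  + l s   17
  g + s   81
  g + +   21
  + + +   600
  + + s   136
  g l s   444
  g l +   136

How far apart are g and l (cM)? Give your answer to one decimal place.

The two rarest classes, + l s and g + +, are the double crossovers. Comparing them with the parentals, only the g allele has switched, so g is the middle locus and the order is s – g – l.
Crossovers in the g–l interval produce the single-crossover classes g + s and + l + (81 + 74 = 155) plus the double crossovers (38).
RF(g–l) = (155 + 38) / 1509 = 193/1509 = 0.1279 → 12.8 cM.

12.8 cM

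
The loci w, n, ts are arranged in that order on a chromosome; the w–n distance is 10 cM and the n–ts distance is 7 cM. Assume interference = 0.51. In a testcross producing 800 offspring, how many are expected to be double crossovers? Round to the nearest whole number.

3

Map distances give recombination frequencies of 0.100 and 0.070 for the two intervals.
With interference 0.51 (so coincidence = 0.49), expected double-crossover frequency = 0.100 × 0.070 × 0.49 = 0.00343.
Expected number = 0.00343 × 800 = 2.74 ≈ 3.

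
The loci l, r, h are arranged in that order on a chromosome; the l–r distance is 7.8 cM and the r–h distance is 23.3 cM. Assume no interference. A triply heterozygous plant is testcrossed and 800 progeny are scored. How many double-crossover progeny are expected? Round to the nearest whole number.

15

Map distances give recombination frequencies of 0.078 and 0.233 for the two intervals.
With no interference, expected double-crossover frequency = 0.078 × 0.233 = 0.01817.
Expected number = 0.01817 × 800 = 14.54 ≈ 15.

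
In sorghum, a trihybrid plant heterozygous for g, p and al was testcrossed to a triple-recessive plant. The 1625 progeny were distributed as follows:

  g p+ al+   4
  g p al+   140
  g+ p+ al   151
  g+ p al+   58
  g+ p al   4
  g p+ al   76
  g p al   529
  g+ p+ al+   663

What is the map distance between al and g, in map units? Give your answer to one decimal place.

18.4 map units

The two most frequent reciprocal classes, g+ p+ al+ and g p al, are the parental types, so the F1 was g+ p+ al+ / g p al.
The two rarest classes, g p+ al+ and g+ p al, are the double crossovers. Comparing them with the parentals, only the g allele has switched, so g is the middle locus and the order is al – g – p.
Crossovers in the al–g interval produce the single-crossover classes g+ p+ al and g p al+ (151 + 140 = 291) plus the double crossovers (8).
RF(al–g) = (291 + 8) / 1625 = 299/1625 = 0.1840 → 18.4 map units.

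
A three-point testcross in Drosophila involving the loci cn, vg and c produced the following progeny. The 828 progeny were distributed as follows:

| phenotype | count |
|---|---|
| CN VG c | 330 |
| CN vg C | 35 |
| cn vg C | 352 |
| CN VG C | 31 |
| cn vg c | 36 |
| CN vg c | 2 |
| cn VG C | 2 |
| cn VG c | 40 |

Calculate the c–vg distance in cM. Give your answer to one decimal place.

8.6 cM

The two most frequent reciprocal classes, CN VG c and cn vg C, are the parental types, so the F1 was CN VG c / cn vg C.
The two rarest classes, CN vg c and cn VG C, are the double crossovers. Comparing them with the parentals, only the vg allele has switched, so vg is the middle locus and the order is c – vg – cn.
Crossovers in the c–vg interval produce the single-crossover classes CN VG C and cn vg c (31 + 36 = 67) plus the double crossovers (4).
RF(c–vg) = (67 + 4) / 828 = 71/828 = 0.0857 → 8.6 cM.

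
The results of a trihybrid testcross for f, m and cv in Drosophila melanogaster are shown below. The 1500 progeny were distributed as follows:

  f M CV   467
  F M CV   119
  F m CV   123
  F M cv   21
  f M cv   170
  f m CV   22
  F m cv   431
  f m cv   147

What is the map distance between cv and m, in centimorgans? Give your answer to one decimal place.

22.4 centimorgans

The two most frequent reciprocal classes, f M CV and F m cv, are the parental types, so the F1 was f M CV / F m cv.
The two rarest classes, f m CV and F M cv, are the double crossovers. Comparing them with the parentals, only the m allele has switched, so m is the middle locus and the order is cv – m – f.
Crossovers in the cv–m interval produce the single-crossover classes f M cv and F m CV (170 + 123 = 293) plus the double crossovers (43).
RF(cv–m) = (293 + 43) / 1500 = 336/1500 = 0.2240 → 22.4 centimorgans.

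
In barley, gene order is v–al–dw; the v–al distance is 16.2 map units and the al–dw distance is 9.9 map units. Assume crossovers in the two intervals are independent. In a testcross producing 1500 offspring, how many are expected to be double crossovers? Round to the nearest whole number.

24

Map distances give recombination frequencies of 0.162 and 0.099 for the two intervals.
With no interference, expected double-crossover frequency = 0.162 × 0.099 = 0.01604.
Expected number = 0.01604 × 1500 = 24.06 ≈ 24.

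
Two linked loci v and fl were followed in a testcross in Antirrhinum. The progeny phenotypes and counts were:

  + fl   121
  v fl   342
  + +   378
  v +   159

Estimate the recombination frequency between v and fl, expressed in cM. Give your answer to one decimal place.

The two most frequent classes, + + (378) and v fl (342), are the parental types, so the F1 was + + / v fl.
The recombinant classes are + fl and v +: 121 + 159 = 280.
Recombination frequency = 280/1000 = 0.2800 ≈ 28.0%, i.e. 28.0 cM.

28.0 cM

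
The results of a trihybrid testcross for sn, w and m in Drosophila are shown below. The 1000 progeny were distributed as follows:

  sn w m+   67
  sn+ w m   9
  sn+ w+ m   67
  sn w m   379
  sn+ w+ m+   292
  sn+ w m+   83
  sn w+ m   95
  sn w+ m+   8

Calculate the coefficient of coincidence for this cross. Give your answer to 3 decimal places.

The two most frequent reciprocal classes, sn+ w+ m+ and sn w m, are the parental types, so the F1 was sn+ w+ m+ / sn w m.
The two rarest classes, sn w+ m+ and sn+ w m, are the double crossovers. Comparing them with the parentals, only the sn allele has switched, so sn is the middle locus and the order is m – sn – w.
m–sn: (134 + 17)/1000 = 0.1510; sn–w: (178 + 17)/1000 = 0.1950.
Expected DCO frequency = 0.1510 × 0.1950 ≈ 0.02944; observed = 17/1000 ≈ 0.01700.
Coefficient of coincidence = 0.01700/0.02944 ≈ 0.577.

0.577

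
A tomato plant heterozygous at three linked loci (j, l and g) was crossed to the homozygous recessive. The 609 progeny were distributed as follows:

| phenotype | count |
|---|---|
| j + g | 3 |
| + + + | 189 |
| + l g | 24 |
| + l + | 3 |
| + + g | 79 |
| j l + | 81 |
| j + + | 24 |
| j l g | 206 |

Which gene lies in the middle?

l

The two most frequent reciprocal classes, j l g and + + +, are the parental types, so the F1 was j l g / + + +.
The two rarest classes, j + g and + l +, are the double crossovers. Comparing them with the parentals, only the l allele has switched, so l is the middle locus and the order is j – l – g.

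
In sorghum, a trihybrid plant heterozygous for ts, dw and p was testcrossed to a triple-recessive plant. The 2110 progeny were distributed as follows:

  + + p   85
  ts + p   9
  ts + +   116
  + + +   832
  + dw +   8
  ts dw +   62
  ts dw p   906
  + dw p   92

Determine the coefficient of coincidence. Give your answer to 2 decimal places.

0.97

The two most frequent reciprocal classes, + + + and ts dw p, are the parental types, so the F1 was + + + / ts dw p.
The two rarest classes, + dw + and ts + p, are the double crossovers. Comparing them with the parentals, only the dw allele has switched, so dw is the middle locus and the order is p – dw – ts.
p–dw: (147 + 17)/2110 = 0.0777; dw–ts: (208 + 17)/2110 = 0.1066.
Expected DCO frequency = 0.0777 × 0.1066 ≈ 0.00828; observed = 17/2110 ≈ 0.00806.
Coefficient of coincidence = 0.00806/0.00828 ≈ 0.97.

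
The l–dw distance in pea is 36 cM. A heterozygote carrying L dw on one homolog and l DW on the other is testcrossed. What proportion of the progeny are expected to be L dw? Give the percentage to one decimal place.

A map distance of 36 cM corresponds to a recombination frequency of 0.360.
The F1 is L dw / l DW, so L dw is a parental gamete class with expected frequency (1 − r)/2 = 0.640/2 = 0.3200.
That is 0.3200 = 32.0% of the progeny.

32.0%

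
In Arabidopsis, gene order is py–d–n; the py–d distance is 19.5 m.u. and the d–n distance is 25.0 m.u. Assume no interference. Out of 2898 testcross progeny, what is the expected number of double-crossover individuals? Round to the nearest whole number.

141

Map distances give recombination frequencies of 0.195 and 0.250 for the two intervals.
With no interference, expected double-crossover frequency = 0.195 × 0.250 = 0.04875.
Expected number = 0.04875 × 2898 = 141.28 ≈ 141.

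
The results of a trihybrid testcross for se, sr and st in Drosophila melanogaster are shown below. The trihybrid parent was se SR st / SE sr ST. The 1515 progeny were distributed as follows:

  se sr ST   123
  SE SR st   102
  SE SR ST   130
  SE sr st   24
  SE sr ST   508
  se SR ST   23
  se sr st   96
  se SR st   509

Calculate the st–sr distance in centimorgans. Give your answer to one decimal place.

18.0 centimorgans

The two rarest classes, se SR ST and SE sr st, are the double crossovers. Comparing them with the parentals, only the st allele has switched, so st is the middle locus and the order is sr – st – se.
Crossovers in the sr–st interval produce the single-crossover classes se sr st and SE SR ST (96 + 130 = 226) plus the double crossovers (47).
RF(sr–st) = (226 + 47) / 1515 = 273/1515 = 0.1802 → 18.0 centimorgans.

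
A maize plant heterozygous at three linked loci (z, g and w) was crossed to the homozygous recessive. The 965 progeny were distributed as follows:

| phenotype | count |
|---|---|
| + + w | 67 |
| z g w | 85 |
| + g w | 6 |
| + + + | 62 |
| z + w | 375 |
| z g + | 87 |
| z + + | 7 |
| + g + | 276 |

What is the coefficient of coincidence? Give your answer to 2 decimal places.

0.47

The two most frequent reciprocal classes, + g + and z + w, are the parental types, so the F1 was + g + / z + w.
The two rarest classes, + g w and z + +, are the double crossovers. Comparing them with the parentals, only the w allele has switched, so w is the middle locus and the order is z – w – g.
z–w: (154 + 13)/965 = 0.1731; w–g: (147 + 13)/965 = 0.1658.
Expected DCO frequency = 0.1731 × 0.1658 ≈ 0.02870; observed = 13/965 ≈ 0.01347.
Coefficient of coincidence = 0.01347/0.02870 ≈ 0.47.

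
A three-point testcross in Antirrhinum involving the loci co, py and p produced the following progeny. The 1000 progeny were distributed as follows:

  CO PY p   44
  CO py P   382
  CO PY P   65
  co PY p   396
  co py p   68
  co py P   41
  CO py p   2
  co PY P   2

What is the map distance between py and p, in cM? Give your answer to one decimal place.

13.7 cM

The two most frequent reciprocal classes, co PY p and CO py P, are the parental types, so the F1 was co PY p / CO py P.
The two rarest classes, co PY P and CO py p, are the double crossovers. Comparing them with the parentals, only the p allele has switched, so p is the middle locus and the order is co – p – py.
Crossovers in the p–py interval produce the single-crossover classes co py p and CO PY P (68 + 65 = 133) plus the double crossovers (4).
RF(p–py) = (133 + 4) / 1000 = 137/1000 = 0.1370 → 13.7 cM.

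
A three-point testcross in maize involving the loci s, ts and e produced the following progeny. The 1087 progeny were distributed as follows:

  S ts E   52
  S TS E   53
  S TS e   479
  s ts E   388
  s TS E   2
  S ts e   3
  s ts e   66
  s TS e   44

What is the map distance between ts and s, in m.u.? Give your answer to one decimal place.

The two most frequent reciprocal classes, s ts E and S TS e, are the parental types, so the F1 was s ts E / S TS e.
The two rarest classes, s TS E and S ts e, are the double crossovers. Comparing them with the parentals, only the ts allele has switched, so ts is the middle locus and the order is e – ts – s.
Crossovers in the ts–s interval produce the single-crossover classes S ts E and s TS e (52 + 44 = 96) plus the double crossovers (5).
RF(ts–s) = (96 + 5) / 1087 = 101/1087 = 0.0929 → 9.3 m.u.

9.3 m.u.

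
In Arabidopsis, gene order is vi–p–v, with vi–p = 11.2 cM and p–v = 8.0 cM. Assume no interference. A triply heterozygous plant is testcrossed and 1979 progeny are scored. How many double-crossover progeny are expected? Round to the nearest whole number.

Map distances give recombination frequencies of 0.112 and 0.080 for the two intervals.
With no interference, expected double-crossover frequency = 0.112 × 0.080 = 0.00896.
Expected number = 0.00896 × 1979 = 17.73 ≈ 18.

18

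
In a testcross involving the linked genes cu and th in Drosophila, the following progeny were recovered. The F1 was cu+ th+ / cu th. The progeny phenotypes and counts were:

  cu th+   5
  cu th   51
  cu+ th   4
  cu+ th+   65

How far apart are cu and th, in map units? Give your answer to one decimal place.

The recombinant classes are cu+ th and cu th+: 4 + 5 = 9.
Recombination frequency = 9/125 = 0.0720 ≈ 7.2%, i.e. 7.2 map units.

7.2 map units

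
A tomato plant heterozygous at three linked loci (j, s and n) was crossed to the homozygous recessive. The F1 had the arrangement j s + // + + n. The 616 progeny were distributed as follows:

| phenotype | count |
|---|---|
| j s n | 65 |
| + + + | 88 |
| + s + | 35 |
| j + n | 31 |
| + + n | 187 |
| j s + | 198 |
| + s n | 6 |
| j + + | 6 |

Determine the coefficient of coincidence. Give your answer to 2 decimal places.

The two rarest classes, j + + and + s n, are the double crossovers. Comparing them with the parentals, only the s allele has switched, so s is the middle locus and the order is j – s – n.
j–s: (66 + 12)/616 = 0.1266; s–n: (153 + 12)/616 = 0.2679.
Expected DCO frequency = 0.1266 × 0.2679 ≈ 0.03392; observed = 12/616 ≈ 0.01948.
Coefficient of coincidence = 0.01948/0.03392 ≈ 0.57.

0.57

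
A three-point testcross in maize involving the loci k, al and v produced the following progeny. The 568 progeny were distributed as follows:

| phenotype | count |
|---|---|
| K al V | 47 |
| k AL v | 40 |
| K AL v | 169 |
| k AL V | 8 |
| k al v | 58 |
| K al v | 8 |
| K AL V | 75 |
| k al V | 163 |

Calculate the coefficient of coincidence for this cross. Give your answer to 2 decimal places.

0.59

The two most frequent reciprocal classes, K AL v and k al V, are the parental types, so the F1 was K AL v / k al V.
The two rarest classes, K al v and k AL V, are the double crossovers. Comparing them with the parentals, only the al allele has switched, so al is the middle locus and the order is k – al – v.
k–al: (87 + 16)/568 = 0.1813; al–v: (133 + 16)/568 = 0.2623.
Expected DCO frequency = 0.1813 × 0.2623 ≈ 0.04755; observed = 16/568 ≈ 0.02817.
Coefficient of coincidence = 0.02817/0.04755 ≈ 0.59.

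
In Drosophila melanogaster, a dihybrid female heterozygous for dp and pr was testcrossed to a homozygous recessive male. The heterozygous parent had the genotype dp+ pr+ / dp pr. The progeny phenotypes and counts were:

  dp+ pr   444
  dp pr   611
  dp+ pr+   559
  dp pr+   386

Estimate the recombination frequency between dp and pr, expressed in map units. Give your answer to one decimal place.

The recombinant classes are dp+ pr and dp pr+: 444 + 386 = 830.
Recombination frequency = 830/2000 = 0.4150 ≈ 41.5%, i.e. 41.5 map units.

41.5 map units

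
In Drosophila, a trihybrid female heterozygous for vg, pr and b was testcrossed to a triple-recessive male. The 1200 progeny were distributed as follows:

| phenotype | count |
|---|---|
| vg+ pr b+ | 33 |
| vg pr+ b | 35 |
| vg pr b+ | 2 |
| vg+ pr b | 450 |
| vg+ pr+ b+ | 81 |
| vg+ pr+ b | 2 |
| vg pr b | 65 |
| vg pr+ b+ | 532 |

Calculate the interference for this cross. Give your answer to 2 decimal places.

The two most frequent reciprocal classes, vg+ pr b and vg pr+ b+, are the parental types, so the F1 was vg+ pr b / vg pr+ b+.
The two rarest classes, vg+ pr+ b and vg pr b+, are the double crossovers. Comparing them with the parentals, only the pr allele has switched, so pr is the middle locus and the order is b – pr – vg.
b–pr: (68 + 4)/1200 = 0.0600; pr–vg: (146 + 4)/1200 = 0.1250.
Expected DCO frequency = 0.0600 × 0.1250 ≈ 0.00750; observed = 4/1200 ≈ 0.00333.
Coefficient of coincidence = 0.00333/0.00750 ≈ 0.44; interference = 1 − 0.44 = 0.56.

0.56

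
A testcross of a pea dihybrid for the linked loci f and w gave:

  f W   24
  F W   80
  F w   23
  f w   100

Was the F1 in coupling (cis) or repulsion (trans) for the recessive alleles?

cis

The two most frequent classes are F W (80) and f w (100); these are the parental (non-recombinant) types.
So the F1 carried F W on one chromosome and f w on the other — the recessive alleles are on the same chromosome (cis / coupling).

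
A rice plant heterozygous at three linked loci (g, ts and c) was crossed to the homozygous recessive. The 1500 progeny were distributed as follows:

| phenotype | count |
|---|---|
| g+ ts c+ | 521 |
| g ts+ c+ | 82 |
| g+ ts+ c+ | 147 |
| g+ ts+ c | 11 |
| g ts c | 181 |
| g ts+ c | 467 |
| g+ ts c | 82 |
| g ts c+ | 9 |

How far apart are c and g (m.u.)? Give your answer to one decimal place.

12.3 m.u.

The two most frequent reciprocal classes, g ts+ c and g+ ts c+, are the parental types, so the F1 was g ts+ c / g+ ts c+.
The two rarest classes, g+ ts+ c and g ts c+, are the double crossovers. Comparing them with the parentals, only the g allele has switched, so g is the middle locus and the order is c – g – ts.
Crossovers in the c–g interval produce the single-crossover classes g ts+ c+ and g+ ts c (82 + 82 = 164) plus the double crossovers (20).
RF(c–g) = (164 + 20) / 1500 = 184/1500 = 0.1227 → 12.3 m.u.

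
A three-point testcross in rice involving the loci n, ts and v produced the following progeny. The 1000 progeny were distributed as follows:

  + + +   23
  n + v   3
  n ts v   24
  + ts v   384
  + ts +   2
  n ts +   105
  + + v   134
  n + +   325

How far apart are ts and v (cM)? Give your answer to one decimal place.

The two most frequent reciprocal classes, n + + and + ts v, are the parental types, so the F1 was n + + / + ts v.
The two rarest classes, n + v and + ts +, are the double crossovers. Comparing them with the parentals, only the v allele has switched, so v is the middle locus and the order is ts – v – n.
Crossovers in the ts–v interval produce the single-crossover classes n ts + and + + v (105 + 134 = 239) plus the double crossovers (5).
RF(ts–v) = (239 + 5) / 1000 = 244/1000 = 0.2440 → 24.4 cM.

24.4 cM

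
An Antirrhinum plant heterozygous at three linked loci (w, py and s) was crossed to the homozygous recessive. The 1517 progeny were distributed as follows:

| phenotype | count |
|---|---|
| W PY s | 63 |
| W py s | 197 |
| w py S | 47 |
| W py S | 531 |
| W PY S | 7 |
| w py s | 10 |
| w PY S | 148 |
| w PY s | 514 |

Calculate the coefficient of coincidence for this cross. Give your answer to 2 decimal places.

The two most frequent reciprocal classes, w PY s and W py S, are the parental types, so the F1 was w PY s / W py S.
The two rarest classes, w py s and W PY S, are the double crossovers. Comparing them with the parentals, only the py allele has switched, so py is the middle locus and the order is w – py – s.
w–py: (110 + 17)/1517 = 0.0837; py–s: (345 + 17)/1517 = 0.2386.
Expected DCO frequency = 0.0837 × 0.2386 ≈ 0.01997; observed = 17/1517 ≈ 0.01121.
Coefficient of coincidence = 0.01121/0.01997 ≈ 0.56.

0.56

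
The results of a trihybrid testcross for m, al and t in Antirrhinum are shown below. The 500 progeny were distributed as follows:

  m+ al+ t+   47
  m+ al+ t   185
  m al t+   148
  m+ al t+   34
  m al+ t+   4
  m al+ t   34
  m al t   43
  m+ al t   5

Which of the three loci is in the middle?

The two most frequent reciprocal classes, m al t+ and m+ al+ t, are the parental types, so the F1 was m al t+ / m+ al+ t.
The two rarest classes, m al+ t+ and m+ al t, are the double crossovers. Comparing them with the parentals, only the al allele has switched, so al is the middle locus and the order is t – al – m.

al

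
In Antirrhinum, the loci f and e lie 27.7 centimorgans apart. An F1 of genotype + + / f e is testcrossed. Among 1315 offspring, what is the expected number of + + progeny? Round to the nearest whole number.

A map distance of 27.7 centimorgans corresponds to a recombination frequency of 0.277.
The F1 is + + / f e, so + + is a parental gamete class with expected frequency (1 − r)/2 = 0.723/2 = 0.3615.
Expected number = 0.3615 × 1315 = 475.37 ≈ 475.

475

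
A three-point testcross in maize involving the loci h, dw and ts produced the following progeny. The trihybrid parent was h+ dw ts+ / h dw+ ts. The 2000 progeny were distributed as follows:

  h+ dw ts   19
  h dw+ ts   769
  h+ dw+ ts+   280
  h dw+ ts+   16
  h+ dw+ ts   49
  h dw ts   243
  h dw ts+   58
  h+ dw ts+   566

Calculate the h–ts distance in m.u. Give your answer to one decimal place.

7.1 m.u.

The two rarest classes, h+ dw ts and h dw+ ts+, are the double crossovers. Comparing them with the parentals, only the ts allele has switched, so ts is the middle locus and the order is h – ts – dw.
Crossovers in the h–ts interval produce the single-crossover classes h dw ts+ and h+ dw+ ts (58 + 49 = 107) plus the double crossovers (35).
RF(h–ts) = (107 + 35) / 2000 = 142/2000 = 0.0710 → 7.1 m.u.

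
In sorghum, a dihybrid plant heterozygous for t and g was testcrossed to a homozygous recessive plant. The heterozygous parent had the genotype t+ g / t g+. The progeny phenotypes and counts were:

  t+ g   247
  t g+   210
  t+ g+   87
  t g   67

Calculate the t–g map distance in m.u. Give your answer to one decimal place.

The recombinant classes are t+ g+ and t g: 87 + 67 = 154.
Recombination frequency = 154/611 = 0.2520 ≈ 25.2%, i.e. 25.2 m.u.

25.2 m.u.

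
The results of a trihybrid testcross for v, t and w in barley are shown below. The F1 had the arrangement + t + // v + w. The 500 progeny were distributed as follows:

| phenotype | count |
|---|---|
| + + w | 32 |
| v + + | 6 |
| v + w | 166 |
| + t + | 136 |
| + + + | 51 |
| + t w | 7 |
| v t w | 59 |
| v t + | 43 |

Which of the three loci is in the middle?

w

The two rarest classes, + t w and v + +, are the double crossovers. Comparing them with the parentals, only the w allele has switched, so w is the middle locus and the order is v – w – t.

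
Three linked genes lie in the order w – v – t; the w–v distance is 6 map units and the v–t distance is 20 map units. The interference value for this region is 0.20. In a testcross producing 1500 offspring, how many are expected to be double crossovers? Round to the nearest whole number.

14

Map distances give recombination frequencies of 0.060 and 0.200 for the two intervals.
With interference 0.20 (so coincidence = 0.80), expected double-crossover frequency = 0.060 × 0.200 × 0.80 = 0.00960.
Expected number = 0.00960 × 1500 = 14.40 ≈ 14.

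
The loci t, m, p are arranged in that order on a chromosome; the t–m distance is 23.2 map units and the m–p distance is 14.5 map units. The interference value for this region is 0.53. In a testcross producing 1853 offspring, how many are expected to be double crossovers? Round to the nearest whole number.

29

Map distances give recombination frequencies of 0.232 and 0.145 for the two intervals.
With interference 0.53 (so coincidence = 0.47), expected double-crossover frequency = 0.232 × 0.145 × 0.47 = 0.01581.
Expected number = 0.01581 × 1853 = 29.30 ≈ 29.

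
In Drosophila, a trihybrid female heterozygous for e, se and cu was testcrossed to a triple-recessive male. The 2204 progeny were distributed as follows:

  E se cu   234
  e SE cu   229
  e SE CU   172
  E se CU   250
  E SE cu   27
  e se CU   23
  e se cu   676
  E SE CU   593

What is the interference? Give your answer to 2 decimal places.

The two most frequent reciprocal classes, E SE CU and e se cu, are the parental types, so the F1 was E SE CU / e se cu.
The two rarest classes, E SE cu and e se CU, are the double crossovers. Comparing them with the parentals, only the cu allele has switched, so cu is the middle locus and the order is se – cu – e.
se–cu: (479 + 50)/2204 = 0.2400; cu–e: (406 + 50)/2204 = 0.2069.
Expected DCO frequency = 0.2400 × 0.2069 ≈ 0.04966; observed = 50/2204 ≈ 0.02269.
Coefficient of coincidence = 0.02269/0.04966 ≈ 0.46; interference = 1 − 0.46 = 0.54.

0.54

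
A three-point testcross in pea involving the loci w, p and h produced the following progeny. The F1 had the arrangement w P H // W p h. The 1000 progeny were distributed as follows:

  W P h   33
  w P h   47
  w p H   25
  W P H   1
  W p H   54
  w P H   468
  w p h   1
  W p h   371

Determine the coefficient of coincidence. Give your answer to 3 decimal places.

0.324

The two rarest classes, W P H and w p h, are the double crossovers. Comparing them with the parentals, only the w allele has switched, so w is the middle locus and the order is p – w – h.
p–w: (58 + 2)/1000 = 0.0600; w–h: (101 + 2)/1000 = 0.1030.
Expected DCO frequency = 0.0600 × 0.1030 ≈ 0.00618; observed = 2/1000 ≈ 0.00200.
Coefficient of coincidence = 0.00200/0.00618 ≈ 0.324.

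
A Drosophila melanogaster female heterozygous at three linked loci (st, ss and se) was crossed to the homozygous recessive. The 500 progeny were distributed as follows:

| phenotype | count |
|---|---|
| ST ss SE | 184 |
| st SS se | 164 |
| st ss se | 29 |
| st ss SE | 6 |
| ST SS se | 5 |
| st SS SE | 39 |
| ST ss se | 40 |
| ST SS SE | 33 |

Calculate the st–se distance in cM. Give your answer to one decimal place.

18.0 cM

The two most frequent reciprocal classes, st SS se and ST ss SE, are the parental types, so the F1 was st SS se / ST ss SE.
The two rarest classes, ST SS se and st ss SE, are the double crossovers. Comparing them with the parentals, only the st allele has switched, so st is the middle locus and the order is ss – st – se.
Crossovers in the st–se interval produce the single-crossover classes st SS SE and ST ss se (39 + 40 = 79) plus the double crossovers (11).
RF(st–se) = (79 + 11) / 500 = 90/500 = 0.1800 → 18.0 cM.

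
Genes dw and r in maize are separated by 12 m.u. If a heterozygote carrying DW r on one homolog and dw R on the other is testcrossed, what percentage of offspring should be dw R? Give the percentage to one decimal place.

A map distance of 12 m.u. corresponds to a recombination frequency of 0.120.
The F1 is DW r / dw R, so dw R is a parental gamete class with expected frequency (1 − r)/2 = 0.880/2 = 0.4400.
That is 0.4400 = 44.0% of the progeny.

44.0%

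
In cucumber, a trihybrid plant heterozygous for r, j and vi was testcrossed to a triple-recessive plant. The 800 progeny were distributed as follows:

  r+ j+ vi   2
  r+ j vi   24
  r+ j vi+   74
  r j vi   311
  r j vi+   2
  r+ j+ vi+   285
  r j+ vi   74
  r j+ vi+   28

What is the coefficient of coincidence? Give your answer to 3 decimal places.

The two most frequent reciprocal classes, r+ j+ vi+ and r j vi, are the parental types, so the F1 was r+ j+ vi+ / r j vi.
The two rarest classes, r+ j+ vi and r j vi+, are the double crossovers. Comparing them with the parentals, only the vi allele has switched, so vi is the middle locus and the order is r – vi – j.
r–vi: (52 + 4)/800 = 0.0700; vi–j: (148 + 4)/800 = 0.1900.
Expected DCO frequency = 0.0700 × 0.1900 ≈ 0.01330; observed = 4/800 ≈ 0.00500.
Coefficient of coincidence = 0.00500/0.01330 ≈ 0.376.

0.376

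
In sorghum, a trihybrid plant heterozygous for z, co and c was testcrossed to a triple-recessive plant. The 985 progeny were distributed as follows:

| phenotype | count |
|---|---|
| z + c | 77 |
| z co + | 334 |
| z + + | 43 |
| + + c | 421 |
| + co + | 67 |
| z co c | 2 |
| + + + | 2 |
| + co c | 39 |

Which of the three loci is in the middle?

c

The two most frequent reciprocal classes, + + c and z co +, are the parental types, so the F1 was + + c / z co +.
The two rarest classes, + + + and z co c, are the double crossovers. Comparing them with the parentals, only the c allele has switched, so c is the middle locus and the order is co – c – z.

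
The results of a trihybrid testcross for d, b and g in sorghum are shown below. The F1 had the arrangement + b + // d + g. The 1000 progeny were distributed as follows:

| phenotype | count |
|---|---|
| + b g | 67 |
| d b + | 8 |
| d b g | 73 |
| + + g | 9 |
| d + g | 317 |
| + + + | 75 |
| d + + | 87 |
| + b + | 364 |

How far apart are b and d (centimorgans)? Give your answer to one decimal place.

The two rarest classes, d b + and + + g, are the double crossovers. Comparing them with the parentals, only the d allele has switched, so d is the middle locus and the order is g – d – b.
Crossovers in the d–b interval produce the single-crossover classes + + + and d b g (75 + 73 = 148) plus the double crossovers (17).
RF(d–b) = (148 + 17) / 1000 = 165/1000 = 0.1650 → 16.5 centimorgans.

16.5 centimorgans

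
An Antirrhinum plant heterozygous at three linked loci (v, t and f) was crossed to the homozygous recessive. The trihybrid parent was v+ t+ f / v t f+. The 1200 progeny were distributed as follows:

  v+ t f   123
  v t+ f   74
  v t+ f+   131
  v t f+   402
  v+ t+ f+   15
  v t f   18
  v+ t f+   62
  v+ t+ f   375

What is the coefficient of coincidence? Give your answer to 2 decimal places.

0.82

The two rarest classes, v+ t+ f+ and v t f, are the double crossovers. Comparing them with the parentals, only the f allele has switched, so f is the middle locus and the order is v – f – t.
v–f: (136 + 33)/1200 = 0.1408; f–t: (254 + 33)/1200 = 0.2392.
Expected DCO frequency = 0.1408 × 0.2392 ≈ 0.03368; observed = 33/1200 ≈ 0.02750.
Coefficient of coincidence = 0.02750/0.03368 ≈ 0.82.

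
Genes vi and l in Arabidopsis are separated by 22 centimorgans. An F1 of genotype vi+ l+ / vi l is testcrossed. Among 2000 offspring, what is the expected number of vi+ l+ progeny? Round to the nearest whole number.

A map distance of 22 centimorgans corresponds to a recombination frequency of 0.220.
The F1 is vi+ l+ / vi l, so vi+ l+ is a parental gamete class with expected frequency (1 − r)/2 = 0.780/2 = 0.3900.
Expected number = 0.3900 × 2000 = 780.00 ≈ 780.

780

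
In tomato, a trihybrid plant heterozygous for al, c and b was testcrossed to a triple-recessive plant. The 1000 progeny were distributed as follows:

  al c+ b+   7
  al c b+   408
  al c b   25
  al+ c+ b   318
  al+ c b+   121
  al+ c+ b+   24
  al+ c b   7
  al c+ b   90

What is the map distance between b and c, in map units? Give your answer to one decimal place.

The two most frequent reciprocal classes, al c b+ and al+ c+ b, are the parental types, so the F1 was al c b+ / al+ c+ b.
The two rarest classes, al c+ b+ and al+ c b, are the double crossovers. Comparing them with the parentals, only the c allele has switched, so c is the middle locus and the order is al – c – b.
Crossovers in the c–b interval produce the single-crossover classes al c b and al+ c+ b+ (25 + 24 = 49) plus the double crossovers (14).
RF(c–b) = (49 + 14) / 1000 = 63/1000 = 0.0630 → 6.3 map units.

6.3 map units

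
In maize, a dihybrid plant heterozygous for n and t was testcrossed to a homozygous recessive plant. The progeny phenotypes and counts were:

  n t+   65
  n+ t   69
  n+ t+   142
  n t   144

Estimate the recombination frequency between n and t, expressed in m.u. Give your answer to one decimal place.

The two most frequent classes, n+ t+ (142) and n t (144), are the parental types, so the F1 was n+ t+ / n t.
The recombinant classes are n+ t and n t+: 69 + 65 = 134.
Recombination frequency = 134/420 = 0.3190 ≈ 31.9%, i.e. 31.9 m.u.

31.9 m.u.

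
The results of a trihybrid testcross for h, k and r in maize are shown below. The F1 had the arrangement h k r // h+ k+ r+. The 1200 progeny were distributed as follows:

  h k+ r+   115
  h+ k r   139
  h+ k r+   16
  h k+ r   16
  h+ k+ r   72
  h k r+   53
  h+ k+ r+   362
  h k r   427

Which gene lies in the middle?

k

The two rarest classes, h k+ r and h+ k r+, are the double crossovers. Comparing them with the parentals, only the k allele has switched, so k is the middle locus and the order is h – k – r.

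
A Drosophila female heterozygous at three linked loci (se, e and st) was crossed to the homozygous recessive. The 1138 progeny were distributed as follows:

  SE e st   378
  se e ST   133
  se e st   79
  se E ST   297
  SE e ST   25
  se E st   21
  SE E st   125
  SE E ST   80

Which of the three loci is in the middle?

The two most frequent reciprocal classes, se E ST and SE e st, are the parental types, so the F1 was se E ST / SE e st.
The two rarest classes, se E st and SE e ST, are the double crossovers. Comparing them with the parentals, only the st allele has switched, so st is the middle locus and the order is se – st – e.

st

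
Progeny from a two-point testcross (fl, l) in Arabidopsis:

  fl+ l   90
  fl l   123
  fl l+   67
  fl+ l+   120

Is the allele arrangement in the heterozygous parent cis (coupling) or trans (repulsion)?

The two most frequent classes are fl+ l+ (120) and fl l (123); these are the parental (non-recombinant) types.
So the F1 carried fl+ l+ on one chromosome and fl l on the other — the recessive alleles are on the same chromosome (cis / coupling).

cis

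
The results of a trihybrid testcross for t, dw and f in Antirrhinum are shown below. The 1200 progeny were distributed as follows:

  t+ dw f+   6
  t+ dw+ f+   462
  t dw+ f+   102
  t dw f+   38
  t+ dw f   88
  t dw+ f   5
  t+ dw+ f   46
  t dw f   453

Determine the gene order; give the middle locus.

The two most frequent reciprocal classes, t+ dw+ f+ and t dw f, are the parental types, so the F1 was t+ dw+ f+ / t dw f.
The two rarest classes, t+ dw f+ and t dw+ f, are the double crossovers. Comparing them with the parentals, only the dw allele has switched, so dw is the middle locus and the order is f – dw – t.

dw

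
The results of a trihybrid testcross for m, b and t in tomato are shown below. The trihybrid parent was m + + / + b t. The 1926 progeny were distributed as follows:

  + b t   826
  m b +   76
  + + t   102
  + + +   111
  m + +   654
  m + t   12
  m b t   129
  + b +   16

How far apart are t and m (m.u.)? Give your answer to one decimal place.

13.9 m.u.

The two rarest classes, m + t and + b +, are the double crossovers. Comparing them with the parentals, only the t allele has switched, so t is the middle locus and the order is b – t – m.
Crossovers in the t–m interval produce the single-crossover classes + + + and m b t (111 + 129 = 240) plus the double crossovers (28).
RF(t–m) = (240 + 28) / 1926 = 268/1926 = 0.1391 → 13.9 m.u.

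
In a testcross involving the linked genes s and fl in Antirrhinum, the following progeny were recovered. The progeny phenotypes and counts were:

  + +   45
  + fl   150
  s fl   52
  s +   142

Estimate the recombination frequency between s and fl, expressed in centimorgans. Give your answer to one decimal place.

The two most frequent classes, + fl (150) and s + (142), are the parental types, so the F1 was + fl / s +.
The recombinant classes are + + and s fl: 45 + 52 = 97.
Recombination frequency = 97/389 = 0.2494 ≈ 24.9%, i.e. 24.9 centimorgans.

24.9 centimorgans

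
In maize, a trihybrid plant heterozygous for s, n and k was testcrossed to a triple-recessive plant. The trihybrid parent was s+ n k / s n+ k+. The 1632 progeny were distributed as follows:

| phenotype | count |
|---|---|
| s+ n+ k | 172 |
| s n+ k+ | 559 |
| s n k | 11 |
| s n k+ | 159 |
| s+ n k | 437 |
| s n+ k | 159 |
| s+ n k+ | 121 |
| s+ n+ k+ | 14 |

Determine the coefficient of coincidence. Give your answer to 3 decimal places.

The two rarest classes, s n k and s+ n+ k+, are the double crossovers. Comparing them with the parentals, only the s allele has switched, so s is the middle locus and the order is k – s – n.
k–s: (280 + 25)/1632 = 0.1869; s–n: (331 + 25)/1632 = 0.2181.
Expected DCO frequency = 0.1869 × 0.2181 ≈ 0.04076; observed = 25/1632 ≈ 0.01532.
Coefficient of coincidence = 0.01532/0.04076 ≈ 0.376.

0.376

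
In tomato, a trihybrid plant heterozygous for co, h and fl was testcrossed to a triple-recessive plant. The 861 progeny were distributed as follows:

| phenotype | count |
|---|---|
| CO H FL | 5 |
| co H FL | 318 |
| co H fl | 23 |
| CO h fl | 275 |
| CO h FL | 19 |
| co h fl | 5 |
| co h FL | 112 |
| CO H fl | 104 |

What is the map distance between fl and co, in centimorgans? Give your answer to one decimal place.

The two most frequent reciprocal classes, CO h fl and co H FL, are the parental types, so the F1 was CO h fl / co H FL.
The two rarest classes, co h fl and CO H FL, are the double crossovers. Comparing them with the parentals, only the co allele has switched, so co is the middle locus and the order is h – co – fl.
Crossovers in the co–fl interval produce the single-crossover classes CO h FL and co H fl (19 + 23 = 42) plus the double crossovers (10).
RF(co–fl) = (42 + 10) / 861 = 52/861 = 0.0604 → 6.0 centimorgans.

6.0 centimorgans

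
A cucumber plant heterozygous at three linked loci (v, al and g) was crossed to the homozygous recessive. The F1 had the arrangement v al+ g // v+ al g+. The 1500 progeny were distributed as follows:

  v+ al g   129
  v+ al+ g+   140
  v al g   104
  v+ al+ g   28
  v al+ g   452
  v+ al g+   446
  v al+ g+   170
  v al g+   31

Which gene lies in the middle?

v

The two rarest classes, v+ al+ g and v al g+, are the double crossovers. Comparing them with the parentals, only the v allele has switched, so v is the middle locus and the order is al – v – g.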